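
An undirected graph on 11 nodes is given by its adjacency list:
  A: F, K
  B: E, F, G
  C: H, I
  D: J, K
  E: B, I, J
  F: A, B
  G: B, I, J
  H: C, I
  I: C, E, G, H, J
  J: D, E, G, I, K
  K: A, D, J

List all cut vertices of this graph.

Removing I increases the component count from 1 to 2, so I is a cut vertex.
By contrast removing H leaves 1 component; it is not a cut vertex. No other vertex is a cut vertex either.

I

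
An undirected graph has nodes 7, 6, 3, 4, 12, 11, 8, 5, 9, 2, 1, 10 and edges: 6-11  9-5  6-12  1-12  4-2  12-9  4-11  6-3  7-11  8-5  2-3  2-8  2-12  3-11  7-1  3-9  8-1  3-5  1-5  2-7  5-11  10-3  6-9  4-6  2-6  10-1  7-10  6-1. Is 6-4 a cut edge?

No

After removing 6-4, the path 6-2-4 still connects them, so the edge is not a bridge.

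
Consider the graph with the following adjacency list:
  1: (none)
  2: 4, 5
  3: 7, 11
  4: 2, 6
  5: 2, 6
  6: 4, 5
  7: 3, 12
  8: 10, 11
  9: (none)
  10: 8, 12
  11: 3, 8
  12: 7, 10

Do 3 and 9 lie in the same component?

No

The component containing 3 is {3, 7, 8, 10, 11, 12}, and 9 is not in it.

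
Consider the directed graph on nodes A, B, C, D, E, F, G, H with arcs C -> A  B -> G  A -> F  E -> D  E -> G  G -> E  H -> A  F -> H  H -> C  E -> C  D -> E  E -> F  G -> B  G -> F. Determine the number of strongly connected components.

{A, C, F, H} are all mutually reachable — one SCC of size 4.
{B, D, E, G} are all mutually reachable — one SCC of size 4.
That gives 2 strongly connected components.

2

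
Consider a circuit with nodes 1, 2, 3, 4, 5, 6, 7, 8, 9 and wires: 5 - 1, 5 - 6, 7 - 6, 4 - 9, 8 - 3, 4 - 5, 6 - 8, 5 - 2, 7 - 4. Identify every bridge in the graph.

1-5, 2-5, 3-8, 4-9, 6-8

The edges on the cycle 7-4-5-6-7 are not bridges since each lies on that cycle.
But removing 6 - 8 disconnects 6 from 8; removing 5 - 1 disconnects 5 from 1; removing 8 - 3 disconnects 8 from 3; removing 9 - 4 disconnects 9 from 4 — these are bridges.
In total 5 edges are bridges.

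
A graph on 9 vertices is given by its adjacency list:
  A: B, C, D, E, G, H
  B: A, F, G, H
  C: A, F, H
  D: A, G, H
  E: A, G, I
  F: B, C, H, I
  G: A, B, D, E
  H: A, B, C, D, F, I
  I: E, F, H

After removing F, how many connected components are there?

1

With F gone, the remaining components are: {A, B, C, D, E, G, H, I}.
That is 1 component.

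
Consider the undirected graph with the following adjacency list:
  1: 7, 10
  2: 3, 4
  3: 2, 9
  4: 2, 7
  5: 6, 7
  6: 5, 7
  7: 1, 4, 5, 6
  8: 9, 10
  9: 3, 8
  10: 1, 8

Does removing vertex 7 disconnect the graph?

Yes

Deleting 7 raises the number of components from 1 to 2, so 7 is a cut vertex.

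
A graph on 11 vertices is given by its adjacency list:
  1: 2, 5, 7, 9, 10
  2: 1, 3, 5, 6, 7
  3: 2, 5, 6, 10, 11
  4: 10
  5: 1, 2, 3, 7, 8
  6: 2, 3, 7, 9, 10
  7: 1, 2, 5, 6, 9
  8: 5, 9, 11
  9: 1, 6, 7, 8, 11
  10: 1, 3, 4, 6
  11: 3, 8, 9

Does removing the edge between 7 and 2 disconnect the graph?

After removing 7-2, the path 7-1-2 still connects them, so the edge is not a bridge.

No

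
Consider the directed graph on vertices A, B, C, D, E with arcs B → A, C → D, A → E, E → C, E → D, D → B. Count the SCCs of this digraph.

{A, B, C, D, E} are all mutually reachable — one SCC of size 5.
That gives 1 strongly connected component.

1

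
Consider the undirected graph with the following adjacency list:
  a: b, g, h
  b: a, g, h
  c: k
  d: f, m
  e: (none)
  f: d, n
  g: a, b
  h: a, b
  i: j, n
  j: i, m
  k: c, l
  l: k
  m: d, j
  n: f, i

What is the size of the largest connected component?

6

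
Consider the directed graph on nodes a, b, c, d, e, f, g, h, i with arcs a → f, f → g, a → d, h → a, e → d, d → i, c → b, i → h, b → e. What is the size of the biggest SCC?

{a, d, h, i} are all mutually reachable — one SCC of size 4.
{g} is an SCC by itself.
{e} is an SCC by itself.
{c} is an SCC by itself.
{f} is an SCC by itself.
(and 1 more singleton SCC)
The largest has 4 vertices.

4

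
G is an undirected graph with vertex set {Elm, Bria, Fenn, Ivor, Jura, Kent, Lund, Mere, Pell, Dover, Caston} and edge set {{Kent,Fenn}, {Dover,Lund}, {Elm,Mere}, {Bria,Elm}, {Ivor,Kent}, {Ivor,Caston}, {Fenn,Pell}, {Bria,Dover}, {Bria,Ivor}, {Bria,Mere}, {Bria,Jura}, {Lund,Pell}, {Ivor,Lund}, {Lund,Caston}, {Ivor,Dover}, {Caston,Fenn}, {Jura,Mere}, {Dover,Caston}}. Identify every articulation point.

Bria

Removing Bria increases the component count from 1 to 2, so Bria is a cut vertex.
By contrast removing Lund leaves 1 component; it is not a cut vertex. No other vertex is a cut vertex either.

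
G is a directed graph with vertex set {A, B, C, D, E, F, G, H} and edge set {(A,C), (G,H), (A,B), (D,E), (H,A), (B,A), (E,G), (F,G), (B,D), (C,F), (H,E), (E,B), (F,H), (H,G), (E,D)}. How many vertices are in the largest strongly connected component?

8

{A, B, C, D, E, F, G, H} are all mutually reachable — one SCC of size 8.
The largest has 8 vertices.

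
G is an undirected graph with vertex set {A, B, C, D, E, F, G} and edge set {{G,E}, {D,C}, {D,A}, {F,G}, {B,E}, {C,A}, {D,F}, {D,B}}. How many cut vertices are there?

Removing D increases the component count from 1 to 2, so D is a cut vertex.
By contrast removing E leaves 1 component; it is not a cut vertex. No other vertex is a cut vertex either.

1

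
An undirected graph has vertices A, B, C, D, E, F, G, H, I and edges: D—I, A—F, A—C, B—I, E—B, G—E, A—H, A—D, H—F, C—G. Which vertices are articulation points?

Removing A increases the component count from 1 to 2, so A is a cut vertex.
By contrast removing G leaves 1 component; it is not a cut vertex. No other vertex is a cut vertex either.

A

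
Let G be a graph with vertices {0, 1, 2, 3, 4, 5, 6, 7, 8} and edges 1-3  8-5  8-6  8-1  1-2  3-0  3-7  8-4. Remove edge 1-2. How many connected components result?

2

Before removal there is 1 component.
1-2 is a bridge — removing it separates 1's side from 2's side.
After removal: 2 components.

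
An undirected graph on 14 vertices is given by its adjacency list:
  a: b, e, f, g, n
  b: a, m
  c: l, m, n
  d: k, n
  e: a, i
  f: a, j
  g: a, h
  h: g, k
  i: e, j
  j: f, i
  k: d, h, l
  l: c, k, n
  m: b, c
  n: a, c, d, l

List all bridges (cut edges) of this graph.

none

The edges on the cycle a-b-m-c-l-n-a are not bridges since each lies on that cycle.
Every edge lies on some cycle, so there are no bridges.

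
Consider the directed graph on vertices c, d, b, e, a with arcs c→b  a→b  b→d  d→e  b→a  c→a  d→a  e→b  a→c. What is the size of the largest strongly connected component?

5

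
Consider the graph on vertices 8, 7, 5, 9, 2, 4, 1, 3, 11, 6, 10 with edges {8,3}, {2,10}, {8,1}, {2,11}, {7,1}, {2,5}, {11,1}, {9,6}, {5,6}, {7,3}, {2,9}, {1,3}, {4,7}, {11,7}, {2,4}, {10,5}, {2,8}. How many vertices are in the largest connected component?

11

Starting from 1 we can reach 1, 2, 3, 4, 5, 6, 7, 8, 9, 10, 11. That is one component of size 11.
The largest has 11 vertices.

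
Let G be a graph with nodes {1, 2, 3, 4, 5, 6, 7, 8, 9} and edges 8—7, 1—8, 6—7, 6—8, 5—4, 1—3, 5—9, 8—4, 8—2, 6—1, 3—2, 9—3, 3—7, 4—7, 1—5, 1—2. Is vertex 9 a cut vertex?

No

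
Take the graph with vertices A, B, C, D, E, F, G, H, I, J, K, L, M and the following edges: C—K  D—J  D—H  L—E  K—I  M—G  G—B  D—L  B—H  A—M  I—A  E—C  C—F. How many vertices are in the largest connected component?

Starting from A we can reach A, B, C, D, E, F, G, H, I, J, K, L, M. That is one component of size 13.
The largest has 13 vertices.

13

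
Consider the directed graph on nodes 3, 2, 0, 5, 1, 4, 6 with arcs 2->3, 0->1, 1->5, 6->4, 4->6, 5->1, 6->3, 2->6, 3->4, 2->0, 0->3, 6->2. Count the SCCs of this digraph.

2

{0, 2, 3, 4, 6} are all mutually reachable — one SCC of size 5.
{1, 5} are all mutually reachable — one SCC of size 2.
That gives 2 strongly connected components.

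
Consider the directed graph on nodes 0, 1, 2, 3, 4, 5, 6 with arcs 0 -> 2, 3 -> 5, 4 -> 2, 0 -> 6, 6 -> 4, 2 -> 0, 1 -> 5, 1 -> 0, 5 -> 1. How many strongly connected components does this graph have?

{0, 2, 4, 6} are all mutually reachable — one SCC of size 4.
{1, 5} are all mutually reachable — one SCC of size 2.
{3} is an SCC by itself.
That gives 3 strongly connected components.

3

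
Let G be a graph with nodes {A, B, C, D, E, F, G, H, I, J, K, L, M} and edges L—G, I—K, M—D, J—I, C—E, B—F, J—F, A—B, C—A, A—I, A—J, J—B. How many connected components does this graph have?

H is isolated — a component by itself.
Starting from G we can reach G, L. That is one component of size 2.
Starting from D we can reach D, M. That is one component of size 2.
Starting from A we can reach A, B, C, E, F, I, J, K. That is one component of size 8.
Total: 4 components.

4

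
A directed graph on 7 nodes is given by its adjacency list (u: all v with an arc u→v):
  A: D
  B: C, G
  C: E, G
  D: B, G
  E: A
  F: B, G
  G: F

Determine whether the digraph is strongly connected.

Yes

From B we can reach every vertex (A, B, C, D, E, F, G), and every vertex can reach B (A, B, C, D, E, F, G). So the whole graph is one strongly connected component.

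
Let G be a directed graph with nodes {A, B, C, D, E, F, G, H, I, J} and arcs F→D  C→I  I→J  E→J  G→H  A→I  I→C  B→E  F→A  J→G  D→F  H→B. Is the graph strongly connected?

There is no directed path from I to A, so the graph is not strongly connected.

No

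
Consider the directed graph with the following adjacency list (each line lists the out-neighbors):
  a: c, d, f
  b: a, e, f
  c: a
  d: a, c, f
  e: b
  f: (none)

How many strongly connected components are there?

{a, c, d} are all mutually reachable — one SCC of size 3.
{b, e} are all mutually reachable — one SCC of size 2.
{f} is an SCC by itself.
That gives 3 strongly connected components.

3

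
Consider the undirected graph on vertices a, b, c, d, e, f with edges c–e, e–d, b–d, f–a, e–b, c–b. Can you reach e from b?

From b we can reach b, c, d, e, which includes e.

Yes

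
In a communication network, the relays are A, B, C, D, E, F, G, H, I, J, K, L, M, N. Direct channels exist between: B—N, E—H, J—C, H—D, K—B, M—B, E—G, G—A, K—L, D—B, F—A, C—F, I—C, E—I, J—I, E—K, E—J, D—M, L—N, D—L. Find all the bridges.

The edges on the cycle E-J-I-E are not bridges since each lies on that cycle.
Every edge lies on some cycle, so there are no bridges.

none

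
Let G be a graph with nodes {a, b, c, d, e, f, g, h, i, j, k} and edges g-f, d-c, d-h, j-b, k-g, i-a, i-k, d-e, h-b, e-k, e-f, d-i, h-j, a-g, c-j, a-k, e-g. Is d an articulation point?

Deleting d raises the number of components from 1 to 2, so d is a cut vertex.

Yes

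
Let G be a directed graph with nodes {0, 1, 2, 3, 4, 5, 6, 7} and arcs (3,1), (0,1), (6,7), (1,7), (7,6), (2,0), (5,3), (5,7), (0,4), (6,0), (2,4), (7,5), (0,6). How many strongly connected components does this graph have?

3

{0, 1, 3, 5, 6, 7} are all mutually reachable — one SCC of size 6.
{4} is an SCC by itself.
{2} is an SCC by itself.
That gives 3 strongly connected components.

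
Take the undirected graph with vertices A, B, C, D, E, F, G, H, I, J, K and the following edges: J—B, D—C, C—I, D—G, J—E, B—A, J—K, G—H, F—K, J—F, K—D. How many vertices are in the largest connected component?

11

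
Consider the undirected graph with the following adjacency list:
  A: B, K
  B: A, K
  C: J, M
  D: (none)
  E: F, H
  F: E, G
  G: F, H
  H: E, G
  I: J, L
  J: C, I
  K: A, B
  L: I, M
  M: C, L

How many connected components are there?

D is isolated — a component by itself.
Starting from A we can reach A, B, K. That is one component of size 3.
Starting from E we can reach E, F, G, H. That is one component of size 4.
Starting from C we can reach C, I, J, L, M. That is one component of size 5.
Total: 4 components.

4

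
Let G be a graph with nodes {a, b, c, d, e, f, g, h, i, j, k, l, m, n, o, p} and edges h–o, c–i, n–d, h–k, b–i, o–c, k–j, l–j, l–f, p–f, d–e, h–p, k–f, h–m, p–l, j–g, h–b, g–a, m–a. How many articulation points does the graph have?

2

Removing d increases the component count from 2 to 3, so d is a cut vertex.
Removing h increases the component count from 2 to 3, so h is a cut vertex.
By contrast removing c leaves 2 components; it is not a cut vertex. No other vertex is a cut vertex either.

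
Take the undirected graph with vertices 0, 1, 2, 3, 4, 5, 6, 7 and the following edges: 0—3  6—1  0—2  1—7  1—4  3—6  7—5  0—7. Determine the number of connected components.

Starting from 0 we can reach 0, 1, 2, 3, 4, 5, 6, 7. That is one component of size 8.
Total: 1 component.

1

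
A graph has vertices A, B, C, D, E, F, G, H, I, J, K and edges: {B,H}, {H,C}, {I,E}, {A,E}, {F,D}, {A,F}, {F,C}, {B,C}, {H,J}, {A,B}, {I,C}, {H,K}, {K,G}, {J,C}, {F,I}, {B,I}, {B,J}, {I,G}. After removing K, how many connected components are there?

1

With K gone, the remaining components are: {A, B, C, D, E, F, G, H, I, J}.
That is 1 component.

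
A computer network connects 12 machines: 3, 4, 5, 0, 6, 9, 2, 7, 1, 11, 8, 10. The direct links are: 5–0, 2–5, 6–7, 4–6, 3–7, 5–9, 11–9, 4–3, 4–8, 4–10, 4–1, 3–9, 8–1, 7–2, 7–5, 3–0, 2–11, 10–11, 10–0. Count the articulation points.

1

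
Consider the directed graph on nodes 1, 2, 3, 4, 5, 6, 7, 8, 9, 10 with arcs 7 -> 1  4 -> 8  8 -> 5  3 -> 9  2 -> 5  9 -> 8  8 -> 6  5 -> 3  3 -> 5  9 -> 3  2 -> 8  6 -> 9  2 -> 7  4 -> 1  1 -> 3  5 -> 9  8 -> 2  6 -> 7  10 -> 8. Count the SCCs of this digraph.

{1, 2, 3, 5, 6, 7, 8, 9} are all mutually reachable — one SCC of size 8.
{4} is an SCC by itself.
{10} is an SCC by itself.
That gives 3 strongly connected components.

3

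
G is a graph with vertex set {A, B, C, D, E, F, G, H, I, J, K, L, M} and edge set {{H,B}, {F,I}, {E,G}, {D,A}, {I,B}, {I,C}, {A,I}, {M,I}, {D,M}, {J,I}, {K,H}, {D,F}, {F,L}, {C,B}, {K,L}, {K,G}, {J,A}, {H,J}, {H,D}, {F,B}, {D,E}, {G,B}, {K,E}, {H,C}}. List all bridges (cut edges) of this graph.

none

The edges on the cycle D-M-I-F-D are not bridges since each lies on that cycle.
Every edge lies on some cycle, so there are no bridges.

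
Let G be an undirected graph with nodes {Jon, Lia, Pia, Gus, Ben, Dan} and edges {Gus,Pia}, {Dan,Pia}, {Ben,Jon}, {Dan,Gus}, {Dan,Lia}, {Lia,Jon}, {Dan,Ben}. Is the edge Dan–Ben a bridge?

After removing Dan–Ben, the path Dan-Lia-Jon-Ben still connects them, so the edge is not a bridge.

No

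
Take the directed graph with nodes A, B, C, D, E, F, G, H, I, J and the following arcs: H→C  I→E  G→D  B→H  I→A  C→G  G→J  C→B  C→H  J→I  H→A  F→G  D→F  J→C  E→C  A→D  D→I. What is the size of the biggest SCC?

{A, B, C, D, E, F, G, H, I, J} are all mutually reachable — one SCC of size 10.
The largest has 10 vertices.

10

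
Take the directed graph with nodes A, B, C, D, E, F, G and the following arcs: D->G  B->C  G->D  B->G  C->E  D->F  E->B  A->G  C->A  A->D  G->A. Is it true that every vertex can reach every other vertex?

There is no directed path from A to E, so the graph is not strongly connected.

No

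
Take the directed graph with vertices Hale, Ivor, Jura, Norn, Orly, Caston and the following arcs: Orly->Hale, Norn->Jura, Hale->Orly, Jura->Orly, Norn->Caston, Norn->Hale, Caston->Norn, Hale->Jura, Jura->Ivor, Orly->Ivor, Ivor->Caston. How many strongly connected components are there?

1

{Hale, Ivor, Jura, Norn, Orly, Caston} are all mutually reachable — one SCC of size 6.
That gives 1 strongly connected component.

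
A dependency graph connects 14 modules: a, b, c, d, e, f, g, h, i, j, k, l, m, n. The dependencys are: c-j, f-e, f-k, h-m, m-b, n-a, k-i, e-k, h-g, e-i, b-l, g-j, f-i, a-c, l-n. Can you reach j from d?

The component containing d is {d}, and j is not in it.

No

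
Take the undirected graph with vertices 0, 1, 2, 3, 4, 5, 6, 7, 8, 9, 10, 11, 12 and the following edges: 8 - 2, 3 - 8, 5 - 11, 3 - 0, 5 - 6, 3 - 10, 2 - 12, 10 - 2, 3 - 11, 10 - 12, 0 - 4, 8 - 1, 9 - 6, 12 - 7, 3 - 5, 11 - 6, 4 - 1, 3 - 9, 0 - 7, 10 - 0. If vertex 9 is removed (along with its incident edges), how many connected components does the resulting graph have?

1

With 9 gone, the remaining components are: {0, 1, 2, 3, 4, 5, 6, 7, 8, 10, 11, 12}.
That is 1 component.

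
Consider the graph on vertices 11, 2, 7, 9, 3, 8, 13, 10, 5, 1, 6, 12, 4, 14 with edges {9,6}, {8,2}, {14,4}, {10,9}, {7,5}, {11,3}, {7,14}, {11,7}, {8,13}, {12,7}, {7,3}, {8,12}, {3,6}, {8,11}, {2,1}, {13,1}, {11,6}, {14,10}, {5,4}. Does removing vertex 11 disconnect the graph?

Deleting 11 leaves 1 component (was 1) (its neighbors 3, 6, 7, 8 remain connected to each other), so 11 is not a cut vertex.

No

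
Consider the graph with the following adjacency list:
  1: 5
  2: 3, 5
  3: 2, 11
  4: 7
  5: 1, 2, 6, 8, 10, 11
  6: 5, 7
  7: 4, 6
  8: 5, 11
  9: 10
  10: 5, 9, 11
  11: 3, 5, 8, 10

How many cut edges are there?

5

The edges on the cycle 10-5-2-3-11-10 are not bridges since each lies on that cycle.
But removing 4-7 disconnects 4 from 7; removing 9-10 disconnects 9 from 10; removing 5-6 disconnects 5 from 6; removing 1-5 disconnects 1 from 5 — these are bridges.
In total 5 edges are bridges.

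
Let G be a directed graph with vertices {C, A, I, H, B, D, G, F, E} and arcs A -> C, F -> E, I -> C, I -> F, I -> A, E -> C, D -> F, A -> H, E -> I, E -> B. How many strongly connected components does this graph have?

7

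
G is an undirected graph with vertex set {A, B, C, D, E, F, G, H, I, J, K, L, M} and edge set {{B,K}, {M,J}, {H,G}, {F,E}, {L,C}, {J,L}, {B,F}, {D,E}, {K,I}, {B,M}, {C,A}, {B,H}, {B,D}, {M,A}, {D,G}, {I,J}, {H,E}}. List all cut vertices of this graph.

B

Removing B increases the component count from 1 to 2, so B is a cut vertex.
By contrast removing C leaves 1 component; it is not a cut vertex. No other vertex is a cut vertex either.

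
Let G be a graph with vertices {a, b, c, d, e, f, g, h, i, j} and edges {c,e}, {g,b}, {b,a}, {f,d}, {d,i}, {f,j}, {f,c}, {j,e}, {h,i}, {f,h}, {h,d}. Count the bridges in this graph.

2

The edges on the cycle f-h-i-d-f are not bridges since each lies on that cycle.
But removing b–a disconnects b from a; removing b–g disconnects b from g — these are bridges.
That makes 2 bridges.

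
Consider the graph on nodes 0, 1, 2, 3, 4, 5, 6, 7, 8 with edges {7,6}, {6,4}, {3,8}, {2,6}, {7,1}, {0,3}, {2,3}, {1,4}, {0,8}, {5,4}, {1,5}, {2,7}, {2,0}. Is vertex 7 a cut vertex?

Deleting 7 leaves 1 component (was 1) (its neighbors 1, 2, 6 remain connected to each other), so 7 is not a cut vertex.

No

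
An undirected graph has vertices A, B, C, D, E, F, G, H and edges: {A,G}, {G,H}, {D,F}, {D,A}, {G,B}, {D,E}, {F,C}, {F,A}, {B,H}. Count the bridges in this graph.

The edges on the cycle G-B-H-G are not bridges since each lies on that cycle.
But removing C—F disconnects C from F; removing D—E disconnects D from E; removing G—A disconnects G from A — these are bridges.
That makes 3 bridges.

3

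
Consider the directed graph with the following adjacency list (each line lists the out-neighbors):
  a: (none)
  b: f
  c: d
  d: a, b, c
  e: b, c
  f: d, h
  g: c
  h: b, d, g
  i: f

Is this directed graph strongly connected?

There is no directed path from b to e, so the graph is not strongly connected.

No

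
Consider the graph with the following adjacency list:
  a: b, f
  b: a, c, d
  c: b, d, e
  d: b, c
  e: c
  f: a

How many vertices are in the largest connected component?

6

Starting from a we can reach a, b, c, d, e, f. That is one component of size 6.
The largest has 6 vertices.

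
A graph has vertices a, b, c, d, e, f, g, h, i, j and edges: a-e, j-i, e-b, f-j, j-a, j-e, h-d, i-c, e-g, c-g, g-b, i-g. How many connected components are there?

2

Starting from d we can reach d, h. That is one component of size 2.
Starting from a we can reach a, b, c, e, f, g, i, j. That is one component of size 8.
Total: 2 components.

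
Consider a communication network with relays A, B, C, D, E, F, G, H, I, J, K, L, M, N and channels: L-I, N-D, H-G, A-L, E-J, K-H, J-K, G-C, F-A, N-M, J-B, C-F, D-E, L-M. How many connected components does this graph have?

1

Starting from A we can reach A, B, C, D, E, F, G, H, I, J, K, L, M, N. That is one component of size 14.
Total: 1 component.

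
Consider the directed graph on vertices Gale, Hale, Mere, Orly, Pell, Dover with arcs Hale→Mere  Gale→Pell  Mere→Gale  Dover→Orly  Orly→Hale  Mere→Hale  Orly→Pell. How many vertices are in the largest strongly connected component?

2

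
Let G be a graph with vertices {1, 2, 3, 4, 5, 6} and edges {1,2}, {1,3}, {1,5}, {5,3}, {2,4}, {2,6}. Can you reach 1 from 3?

Yes

From 3 we can reach 1, 2, 3, 4, 5, 6, which includes 1.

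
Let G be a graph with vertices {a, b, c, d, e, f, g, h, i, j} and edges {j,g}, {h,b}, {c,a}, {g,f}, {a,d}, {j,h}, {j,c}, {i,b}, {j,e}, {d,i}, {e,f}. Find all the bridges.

none

The edges on the cycle j-c-a-d-i-b-h-j are not bridges since each lies on that cycle.
Every edge lies on some cycle, so there are no bridges.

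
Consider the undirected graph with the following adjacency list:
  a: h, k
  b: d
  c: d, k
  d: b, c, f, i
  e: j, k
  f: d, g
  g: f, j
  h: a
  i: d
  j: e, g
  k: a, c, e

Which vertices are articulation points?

Removing a increases the component count from 1 to 2, so a is a cut vertex.
Removing d increases the component count from 1 to 3, so d is a cut vertex.
Removing k increases the component count from 1 to 2, so k is a cut vertex.
By contrast removing j leaves 1 component; it is not a cut vertex. No other vertex is a cut vertex either.

a, d, k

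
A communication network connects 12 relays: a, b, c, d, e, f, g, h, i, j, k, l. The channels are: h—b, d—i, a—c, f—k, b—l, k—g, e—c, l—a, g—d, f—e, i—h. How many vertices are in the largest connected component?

j is isolated — a component by itself.
Starting from a we can reach a, b, c, d, e, f, g, h, i, k, l. That is one component of size 11.
The largest has 11 vertices.

11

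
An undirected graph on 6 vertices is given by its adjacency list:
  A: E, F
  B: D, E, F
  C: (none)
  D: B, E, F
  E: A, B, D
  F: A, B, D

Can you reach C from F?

The component containing F is {A, B, D, E, F}, and C is not in it.

No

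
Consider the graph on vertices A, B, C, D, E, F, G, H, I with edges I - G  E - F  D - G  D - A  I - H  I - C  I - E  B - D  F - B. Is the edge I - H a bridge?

Yes

Removing I - H leaves no path between I and H: the component count goes from 1 to 2. So it is a bridge.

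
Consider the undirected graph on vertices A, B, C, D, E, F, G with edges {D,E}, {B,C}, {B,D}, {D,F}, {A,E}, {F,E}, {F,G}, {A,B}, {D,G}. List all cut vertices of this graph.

Removing B increases the component count from 1 to 2, so B is a cut vertex.
By contrast removing G leaves 1 component; it is not a cut vertex. No other vertex is a cut vertex either.

B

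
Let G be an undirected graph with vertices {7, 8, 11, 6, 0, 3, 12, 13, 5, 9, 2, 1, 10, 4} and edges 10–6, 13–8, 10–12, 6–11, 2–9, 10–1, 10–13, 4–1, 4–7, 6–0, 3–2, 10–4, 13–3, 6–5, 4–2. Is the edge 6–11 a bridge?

Removing 6–11 leaves no path between 6 and 11: the component count goes from 1 to 2. So it is a bridge.

Yes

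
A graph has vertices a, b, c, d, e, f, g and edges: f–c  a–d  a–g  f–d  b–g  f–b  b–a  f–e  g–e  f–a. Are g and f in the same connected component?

From g we can reach a, b, c, d, e, f, g, which includes f.

Yes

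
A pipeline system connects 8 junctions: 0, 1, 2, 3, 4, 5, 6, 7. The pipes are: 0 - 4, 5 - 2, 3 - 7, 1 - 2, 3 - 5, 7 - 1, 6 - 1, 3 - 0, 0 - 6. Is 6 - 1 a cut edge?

No

After removing 6 - 1, the path 6-0-3-7-1 still connects them, so the edge is not a bridge.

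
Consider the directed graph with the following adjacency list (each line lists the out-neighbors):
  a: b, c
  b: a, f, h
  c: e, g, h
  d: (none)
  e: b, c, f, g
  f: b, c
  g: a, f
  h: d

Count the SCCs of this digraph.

{a, b, c, e, f, g} are all mutually reachable — one SCC of size 6.
{h} is an SCC by itself.
{d} is an SCC by itself.
That gives 3 strongly connected components.

3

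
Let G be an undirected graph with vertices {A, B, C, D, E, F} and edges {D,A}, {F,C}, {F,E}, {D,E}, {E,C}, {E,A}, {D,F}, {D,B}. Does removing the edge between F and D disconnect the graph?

After removing F—D, the path F-E-D still connects them, so the edge is not a bridge.

No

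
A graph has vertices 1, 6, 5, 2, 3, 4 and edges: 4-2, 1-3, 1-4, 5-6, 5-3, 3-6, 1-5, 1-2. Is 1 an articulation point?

Deleting 1 raises the number of components from 1 to 2, so 1 is a cut vertex.

Yes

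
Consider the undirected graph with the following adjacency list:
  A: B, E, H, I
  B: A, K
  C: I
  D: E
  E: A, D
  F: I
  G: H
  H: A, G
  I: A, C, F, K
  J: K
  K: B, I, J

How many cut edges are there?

7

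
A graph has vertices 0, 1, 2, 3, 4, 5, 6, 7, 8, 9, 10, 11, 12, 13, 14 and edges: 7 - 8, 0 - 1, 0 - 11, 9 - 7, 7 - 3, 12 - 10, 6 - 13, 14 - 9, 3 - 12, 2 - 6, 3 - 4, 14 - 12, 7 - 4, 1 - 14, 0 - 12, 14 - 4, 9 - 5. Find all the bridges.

0-11, 10-12, 13-6, 2-6, 5-9, 7-8

The edges on the cycle 0-1-14-9-7-3-12-0 are not bridges since each lies on that cycle.
But removing 6 - 13 disconnects 6 from 13; removing 11 - 0 disconnects 11 from 0; removing 12 - 10 disconnects 12 from 10; removing 7 - 8 disconnects 7 from 8 — these are bridges.
In total 6 edges are bridges.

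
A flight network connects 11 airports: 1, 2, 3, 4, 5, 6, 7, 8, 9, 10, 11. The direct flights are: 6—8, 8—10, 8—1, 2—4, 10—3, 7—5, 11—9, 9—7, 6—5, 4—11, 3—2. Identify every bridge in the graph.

1-8

The edges on the cycle 6-8-10-3-2-4-11-9-7-5-6 are not bridges since each lies on that cycle.
But removing 8—1 disconnects 8 from 1 — this is a bridge.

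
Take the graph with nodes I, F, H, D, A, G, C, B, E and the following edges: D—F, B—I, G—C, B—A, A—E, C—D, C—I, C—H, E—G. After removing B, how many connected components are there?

With B gone, the remaining components are: {A, C, D, E, F, G, H, I}.
That is 1 component.

1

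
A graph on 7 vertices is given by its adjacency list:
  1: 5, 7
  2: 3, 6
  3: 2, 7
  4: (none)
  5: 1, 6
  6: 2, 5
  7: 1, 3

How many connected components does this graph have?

2

4 is isolated — a component by itself.
Starting from 1 we can reach 1, 2, 3, 5, 6, 7. That is one component of size 6.
Total: 2 components.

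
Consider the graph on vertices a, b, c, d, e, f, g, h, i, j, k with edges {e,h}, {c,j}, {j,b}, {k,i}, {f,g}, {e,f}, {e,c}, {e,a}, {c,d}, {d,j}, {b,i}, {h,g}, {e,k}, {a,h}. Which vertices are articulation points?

e

Removing e increases the component count from 1 to 2, so e is a cut vertex.
By contrast removing d leaves 1 component; it is not a cut vertex. No other vertex is a cut vertex either.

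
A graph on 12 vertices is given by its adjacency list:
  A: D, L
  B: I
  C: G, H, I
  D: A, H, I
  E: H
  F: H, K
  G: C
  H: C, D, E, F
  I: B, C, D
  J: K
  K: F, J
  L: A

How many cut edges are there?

The edges on the cycle I-C-H-D-I are not bridges since each lies on that cycle.
But removing F-K disconnects F from K; removing D-A disconnects D from A; removing I-B disconnects I from B; removing L-A disconnects L from A — these are bridges.
In total 8 edges are bridges.

8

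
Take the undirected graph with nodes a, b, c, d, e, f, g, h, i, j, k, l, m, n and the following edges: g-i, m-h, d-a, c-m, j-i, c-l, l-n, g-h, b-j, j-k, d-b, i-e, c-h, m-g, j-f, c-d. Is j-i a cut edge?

After removing j-i, the path j-b-d-c-m-g-i still connects them, so the edge is not a bridge.

No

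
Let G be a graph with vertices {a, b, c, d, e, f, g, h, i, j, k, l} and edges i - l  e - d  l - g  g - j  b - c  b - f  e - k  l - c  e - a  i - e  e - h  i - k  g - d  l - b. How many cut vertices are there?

Removing b increases the component count from 1 to 2, so b is a cut vertex.
Removing e increases the component count from 1 to 3, so e is a cut vertex.
Removing g increases the component count from 1 to 2, so g is a cut vertex.
Likewise l is a cut vertex.
By contrast removing j leaves 1 component; it is not a cut vertex. No other vertex is a cut vertex either.

4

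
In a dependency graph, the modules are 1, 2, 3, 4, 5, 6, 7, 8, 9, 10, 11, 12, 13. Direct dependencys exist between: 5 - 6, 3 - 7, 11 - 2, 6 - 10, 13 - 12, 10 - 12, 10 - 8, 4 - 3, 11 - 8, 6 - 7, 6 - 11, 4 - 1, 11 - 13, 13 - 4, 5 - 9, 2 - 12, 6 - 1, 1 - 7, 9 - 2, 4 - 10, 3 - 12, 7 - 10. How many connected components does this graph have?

Starting from 1 we can reach 1, 2, 3, 4, 5, 6, 7, 8, 9, 10, 11, 12, 13. That is one component of size 13.
Total: 1 component.

1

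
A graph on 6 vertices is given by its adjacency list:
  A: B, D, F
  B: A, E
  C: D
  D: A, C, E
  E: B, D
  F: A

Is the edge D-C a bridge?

Yes

Removing D-C leaves no path between D and C: the component count goes from 1 to 2. So it is a bridge.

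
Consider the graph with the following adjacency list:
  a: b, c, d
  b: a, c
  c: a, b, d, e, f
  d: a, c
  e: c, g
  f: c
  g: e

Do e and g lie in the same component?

From e we can reach a, b, c, d, e, f, g, which includes g.

Yes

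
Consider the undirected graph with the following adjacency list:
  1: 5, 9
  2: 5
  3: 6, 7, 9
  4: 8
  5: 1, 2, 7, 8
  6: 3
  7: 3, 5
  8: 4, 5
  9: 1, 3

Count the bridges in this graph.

4

The edges on the cycle 9-1-5-7-3-9 are not bridges since each lies on that cycle.
But removing 5-8 disconnects 5 from 8; removing 6-3 disconnects 6 from 3; removing 8-4 disconnects 8 from 4; removing 5-2 disconnects 5 from 2 — these are bridges.
That makes 4 bridges.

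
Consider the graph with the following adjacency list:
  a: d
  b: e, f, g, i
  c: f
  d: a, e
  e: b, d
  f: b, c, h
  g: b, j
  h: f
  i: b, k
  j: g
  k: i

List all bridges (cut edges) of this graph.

a-d, b-e, b-f, b-g, b-i, c-f, d-e, f-h, g-j, i-k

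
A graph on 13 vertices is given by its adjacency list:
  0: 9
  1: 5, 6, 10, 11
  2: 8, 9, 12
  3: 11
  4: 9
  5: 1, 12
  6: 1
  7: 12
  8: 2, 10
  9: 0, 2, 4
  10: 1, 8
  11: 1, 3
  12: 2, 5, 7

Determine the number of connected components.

1

Starting from 0 we can reach 0, 1, 2, 3, 4, 5, 6, 7, 8, 9, 10, 11, 12. That is one component of size 13.
Total: 1 component.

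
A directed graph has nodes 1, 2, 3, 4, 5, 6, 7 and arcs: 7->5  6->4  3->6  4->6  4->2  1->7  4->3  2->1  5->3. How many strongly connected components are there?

1

{1, 2, 3, 4, 5, 6, 7} are all mutually reachable — one SCC of size 7.
That gives 1 strongly connected component.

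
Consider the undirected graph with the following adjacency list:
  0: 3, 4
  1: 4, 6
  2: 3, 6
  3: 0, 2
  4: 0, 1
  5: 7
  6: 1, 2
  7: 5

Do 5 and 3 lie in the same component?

No

The component containing 5 is {5, 7}, and 3 is not in it.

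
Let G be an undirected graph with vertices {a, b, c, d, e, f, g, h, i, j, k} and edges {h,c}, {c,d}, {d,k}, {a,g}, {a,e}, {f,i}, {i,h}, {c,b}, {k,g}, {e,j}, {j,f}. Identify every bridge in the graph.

b-c

The edges on the cycle a-e-j-f-i-h-c-d-k-g-a are not bridges since each lies on that cycle.
But removing b—c disconnects b from c — this is a bridge.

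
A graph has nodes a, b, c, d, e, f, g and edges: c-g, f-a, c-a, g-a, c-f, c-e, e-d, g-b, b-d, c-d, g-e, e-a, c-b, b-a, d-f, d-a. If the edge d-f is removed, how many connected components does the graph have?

1

d and f are still connected via d-c-f, so the component count stays at 1.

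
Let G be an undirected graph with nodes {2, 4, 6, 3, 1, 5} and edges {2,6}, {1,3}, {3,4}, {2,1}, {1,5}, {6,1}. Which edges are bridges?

1-3, 1-5, 3-4

The edges on the cycle 2-6-1-2 are not bridges since each lies on that cycle.
But removing 1-5 disconnects 1 from 5; removing 3-4 disconnects 3 from 4; removing 1-3 disconnects 1 from 3 — these are bridges.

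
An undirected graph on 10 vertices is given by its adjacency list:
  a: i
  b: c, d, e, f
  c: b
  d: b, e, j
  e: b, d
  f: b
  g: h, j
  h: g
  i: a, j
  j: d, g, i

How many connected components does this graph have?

Starting from a we can reach a, b, c, d, e, f, g, h, i, j. That is one component of size 10.
Total: 1 component.

1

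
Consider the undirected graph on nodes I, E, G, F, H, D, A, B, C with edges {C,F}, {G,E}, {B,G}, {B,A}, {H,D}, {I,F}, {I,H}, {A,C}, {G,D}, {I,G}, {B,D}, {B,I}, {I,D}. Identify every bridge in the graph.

The edges on the cycle I-H-D-I are not bridges since each lies on that cycle.
But removing E–G disconnects E from G — this is a bridge.

E-G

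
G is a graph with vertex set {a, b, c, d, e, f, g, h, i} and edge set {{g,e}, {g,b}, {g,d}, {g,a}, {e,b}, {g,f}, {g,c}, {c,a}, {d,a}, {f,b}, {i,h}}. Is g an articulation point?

Deleting g raises the number of components from 2 to 3, so g is a cut vertex.

Yes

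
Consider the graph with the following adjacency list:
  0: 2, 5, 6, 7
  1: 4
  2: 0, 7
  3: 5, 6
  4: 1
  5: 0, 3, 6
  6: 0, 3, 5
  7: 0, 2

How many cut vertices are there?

1

Removing 0 increases the component count from 2 to 3, so 0 is a cut vertex.
By contrast removing 7 leaves 2 components; it is not a cut vertex. No other vertex is a cut vertex either.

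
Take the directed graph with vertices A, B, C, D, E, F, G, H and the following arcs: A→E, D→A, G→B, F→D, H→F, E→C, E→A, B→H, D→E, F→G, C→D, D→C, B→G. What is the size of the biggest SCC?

4

{B, F, G, H} are all mutually reachable — one SCC of size 4.
{A, C, D, E} are all mutually reachable — one SCC of size 4.
The largest has 4 vertices.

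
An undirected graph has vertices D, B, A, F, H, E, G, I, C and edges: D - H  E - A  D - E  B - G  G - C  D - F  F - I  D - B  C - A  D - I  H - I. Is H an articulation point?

No

Deleting H leaves 1 component (was 1) (its neighbors D, I remain connected to each other), so H is not a cut vertex.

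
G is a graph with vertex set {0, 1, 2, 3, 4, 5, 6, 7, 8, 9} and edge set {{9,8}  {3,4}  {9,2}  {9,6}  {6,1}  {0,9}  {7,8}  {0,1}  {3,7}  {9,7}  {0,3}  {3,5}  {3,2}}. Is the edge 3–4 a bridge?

Removing 3–4 leaves no path between 3 and 4: the component count goes from 1 to 2. So it is a bridge.

Yes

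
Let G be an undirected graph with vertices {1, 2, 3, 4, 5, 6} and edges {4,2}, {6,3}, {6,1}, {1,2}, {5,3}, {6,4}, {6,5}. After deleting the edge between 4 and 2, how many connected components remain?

1

4 and 2 are still connected via 4-6-1-2, so the component count stays at 1.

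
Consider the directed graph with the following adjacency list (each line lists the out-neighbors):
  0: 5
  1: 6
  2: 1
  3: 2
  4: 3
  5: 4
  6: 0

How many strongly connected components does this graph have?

1

{0, 1, 2, 3, 4, 5, 6} are all mutually reachable — one SCC of size 7.
That gives 1 strongly connected component.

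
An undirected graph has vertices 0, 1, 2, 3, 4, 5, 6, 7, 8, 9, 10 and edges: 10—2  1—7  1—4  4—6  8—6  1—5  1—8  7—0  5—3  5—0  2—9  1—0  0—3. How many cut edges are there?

The edges on the cycle 1-4-6-8-1 are not bridges since each lies on that cycle.
But removing 10—2 disconnects 10 from 2; removing 2—9 disconnects 2 from 9 — these are bridges.
That makes 2 bridges.

2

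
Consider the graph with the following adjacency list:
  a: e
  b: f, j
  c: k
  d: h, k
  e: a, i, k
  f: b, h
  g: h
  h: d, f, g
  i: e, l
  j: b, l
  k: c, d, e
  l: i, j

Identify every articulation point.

e, h, k

Removing e increases the component count from 1 to 2, so e is a cut vertex.
Removing h increases the component count from 1 to 2, so h is a cut vertex.
Removing k increases the component count from 1 to 2, so k is a cut vertex.
By contrast removing i leaves 1 component; it is not a cut vertex. No other vertex is a cut vertex either.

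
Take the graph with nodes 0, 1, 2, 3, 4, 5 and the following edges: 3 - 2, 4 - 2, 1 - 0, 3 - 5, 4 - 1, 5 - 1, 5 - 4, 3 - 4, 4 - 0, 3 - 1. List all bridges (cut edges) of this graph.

The edges on the cycle 3-5-4-2-3 are not bridges since each lies on that cycle.
Every edge lies on some cycle, so there are no bridges.

none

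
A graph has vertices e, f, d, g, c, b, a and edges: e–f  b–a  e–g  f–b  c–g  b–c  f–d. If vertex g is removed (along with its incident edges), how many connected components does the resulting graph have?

1

With g gone, the remaining components are: {a, b, c, d, e, f}.
That is 1 component.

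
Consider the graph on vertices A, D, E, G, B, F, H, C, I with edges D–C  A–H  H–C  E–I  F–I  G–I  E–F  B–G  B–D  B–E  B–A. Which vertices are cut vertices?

B

Removing B increases the component count from 1 to 2, so B is a cut vertex.
By contrast removing I leaves 1 component; it is not a cut vertex. No other vertex is a cut vertex either.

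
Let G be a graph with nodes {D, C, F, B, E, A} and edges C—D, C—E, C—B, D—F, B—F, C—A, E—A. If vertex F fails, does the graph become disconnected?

Deleting F leaves 1 component (was 1) (its neighbors B, D remain connected to each other), so F is not a cut vertex.

No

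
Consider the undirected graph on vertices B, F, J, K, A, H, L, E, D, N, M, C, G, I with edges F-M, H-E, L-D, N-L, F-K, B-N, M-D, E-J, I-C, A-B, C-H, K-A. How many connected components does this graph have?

3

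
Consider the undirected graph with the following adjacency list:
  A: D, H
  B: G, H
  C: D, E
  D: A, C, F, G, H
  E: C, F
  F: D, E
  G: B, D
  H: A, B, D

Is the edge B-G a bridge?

After removing B-G, the path B-H-D-G still connects them, so the edge is not a bridge.

No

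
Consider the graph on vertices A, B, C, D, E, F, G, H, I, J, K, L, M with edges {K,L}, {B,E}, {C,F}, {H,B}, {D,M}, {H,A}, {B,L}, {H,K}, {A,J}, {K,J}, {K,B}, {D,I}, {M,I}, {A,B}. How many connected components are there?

4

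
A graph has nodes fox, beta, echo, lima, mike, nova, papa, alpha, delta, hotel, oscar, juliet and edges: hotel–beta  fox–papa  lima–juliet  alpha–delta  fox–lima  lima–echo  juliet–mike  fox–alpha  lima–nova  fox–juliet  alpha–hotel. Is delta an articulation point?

No

Deleting delta leaves 2 components (was 2), so delta is not a cut vertex.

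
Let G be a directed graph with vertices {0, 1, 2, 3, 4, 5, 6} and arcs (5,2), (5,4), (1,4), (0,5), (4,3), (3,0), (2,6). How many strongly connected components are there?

{0, 3, 4, 5} are all mutually reachable — one SCC of size 4.
{2} is an SCC by itself.
{6} is an SCC by itself.
{1} is an SCC by itself.
That gives 4 strongly connected components.

4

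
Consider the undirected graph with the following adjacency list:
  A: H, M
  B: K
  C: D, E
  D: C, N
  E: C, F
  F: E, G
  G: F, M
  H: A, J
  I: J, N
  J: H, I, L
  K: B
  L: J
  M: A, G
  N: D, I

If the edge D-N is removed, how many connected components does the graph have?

2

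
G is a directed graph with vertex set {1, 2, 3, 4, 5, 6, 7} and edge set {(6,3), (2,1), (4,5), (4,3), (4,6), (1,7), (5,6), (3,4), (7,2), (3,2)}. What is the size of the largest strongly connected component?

{3, 4, 5, 6} are all mutually reachable — one SCC of size 4.
{1, 2, 7} are all mutually reachable — one SCC of size 3.
The largest has 4 vertices.

4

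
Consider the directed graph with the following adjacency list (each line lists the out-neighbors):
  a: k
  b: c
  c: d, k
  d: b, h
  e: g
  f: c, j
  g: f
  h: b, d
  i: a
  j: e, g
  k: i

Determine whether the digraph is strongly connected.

No

There is no directed path from b to e, so the graph is not strongly connected.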